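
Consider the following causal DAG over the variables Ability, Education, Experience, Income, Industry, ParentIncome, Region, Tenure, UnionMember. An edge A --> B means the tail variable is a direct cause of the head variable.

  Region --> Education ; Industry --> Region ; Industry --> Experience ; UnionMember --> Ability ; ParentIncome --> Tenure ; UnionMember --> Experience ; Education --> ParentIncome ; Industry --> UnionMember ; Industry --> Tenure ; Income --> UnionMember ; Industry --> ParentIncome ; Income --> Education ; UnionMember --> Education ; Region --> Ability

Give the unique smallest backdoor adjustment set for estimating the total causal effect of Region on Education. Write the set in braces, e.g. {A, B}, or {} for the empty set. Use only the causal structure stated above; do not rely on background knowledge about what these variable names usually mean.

{Industry}

Variables eligible for adjustment (non-descendants of Region, excluding Region and Education): {Experience, Income, Industry, UnionMember}.
Backdoor paths from Region to Education:
  P1: Region <- Industry -> UnionMember <- Income -> Education
  P2: Region <- Industry -> UnionMember -> Education
  P3: Region <- Industry -> Experience <- UnionMember <- Income -> Education
  P4: Region <- Industry -> Experience <- UnionMember -> Education
  P5: Region <- Industry -> ParentIncome <- Education
  P6: Region <- Industry -> Tenure <- ParentIncome <- Education
The empty set is not sufficient: P2 (Region <- Industry -> UnionMember -> Education) has no collider blocking it and no conditioned non-collider, so it is open.
Try {Industry}:
  P1: blocked at fork node Industry ∈ conditioning set.
  P2: blocked at fork node Industry ∈ conditioning set.
  P3: blocked at fork node Industry ∈ conditioning set.
  P4: blocked at fork node Industry ∈ conditioning set.
  P5: blocked at fork node Industry ∈ conditioning set.
  P6: blocked at fork node Industry ∈ conditioning set.
{Industry} contains no descendant of Region and blocks every backdoor path.
No other singleton works — e.g. {Income} leaves P2 open — so {Industry} is the unique smallest valid adjustment set.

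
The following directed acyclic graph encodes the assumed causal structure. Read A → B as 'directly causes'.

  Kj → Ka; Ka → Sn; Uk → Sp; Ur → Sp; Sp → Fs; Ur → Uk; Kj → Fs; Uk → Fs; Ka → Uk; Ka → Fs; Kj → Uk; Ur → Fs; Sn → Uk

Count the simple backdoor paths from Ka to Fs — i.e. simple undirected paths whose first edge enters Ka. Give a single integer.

A backdoor path from Ka to Fs is any simple undirected path whose first edge points into Ka (i.e. leaves Ka via a parent).
Parents of Ka: {Kj}.
Enumerating:
  P1: Ka <- Kj -> Uk <- Ur -> Sp -> Fs
  P2: Ka <- Kj -> Uk <- Ur -> Fs
  P3: Ka <- Kj -> Uk -> Sp <- Ur -> Fs
  P4: Ka <- Kj -> Uk -> Sp -> Fs
  P5: Ka <- Kj -> Uk -> Fs
  P6: Ka <- Kj -> Fs
That exhausts the simple backdoor paths. Count: 6.

6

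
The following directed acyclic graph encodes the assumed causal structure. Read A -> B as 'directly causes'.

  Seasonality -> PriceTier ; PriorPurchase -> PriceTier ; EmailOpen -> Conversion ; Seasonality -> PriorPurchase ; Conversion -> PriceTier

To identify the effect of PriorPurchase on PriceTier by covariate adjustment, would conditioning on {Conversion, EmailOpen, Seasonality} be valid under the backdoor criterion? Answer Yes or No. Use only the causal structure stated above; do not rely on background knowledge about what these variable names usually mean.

Yes

Backdoor paths from PriorPurchase to PriceTier (paths whose first edge points into PriorPurchase):
  P1: PriorPurchase <- Seasonality -> PriceTier
Condition 1 (no descendant of PriorPurchase in the set): holds — descendants of PriorPurchase are {PriceTier}; none are in {Conversion, EmailOpen, Seasonality}.
Condition 2 (every backdoor path blocked by {Conversion, EmailOpen, Seasonality}):
  P1: blocked at fork node Seasonality ∈ conditioning set.
{Conversion, EmailOpen, Seasonality} satisfies the backdoor criterion.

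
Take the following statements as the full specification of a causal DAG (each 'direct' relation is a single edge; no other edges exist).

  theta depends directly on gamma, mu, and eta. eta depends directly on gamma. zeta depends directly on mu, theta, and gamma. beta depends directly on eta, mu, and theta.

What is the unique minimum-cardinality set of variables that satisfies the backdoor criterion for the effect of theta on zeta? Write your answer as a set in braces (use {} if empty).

Variables eligible for adjustment (non-descendants of theta, excluding theta and zeta): {eta, gamma, mu}.
Backdoor paths from theta to zeta:
  P1: theta <- gamma -> eta -> beta <- mu -> zeta
  P2: theta <- gamma -> zeta
  P3: theta <- eta <- gamma -> zeta
  P4: theta <- eta -> beta <- mu -> zeta
  P5: theta <- mu -> beta <- eta <- gamma -> zeta
  P6: theta <- mu -> zeta
The empty set is not sufficient: P2 (theta <- gamma -> zeta) has no collider blocking it and no conditioned non-collider, so it is open.
Try {gamma, mu}:
  P1: blocked at fork node gamma ∈ conditioning set.
  P2: blocked at fork node gamma ∈ conditioning set.
  P3: blocked at fork node gamma ∈ conditioning set.
  P4: blocked at collider beta (neither it nor any descendant is in the conditioning set).
  P5: blocked at fork node mu ∈ conditioning set.
  P6: blocked at fork node mu ∈ conditioning set.
{gamma, mu} contains no descendant of theta and blocks every backdoor path.
Every element of {gamma, mu} is needed (dropping gamma leaves P2 open; dropping mu leaves P6 open), so no proper subset is valid.
Among all size-2 subsets of the eligible variables, only {gamma, mu} blocks every backdoor path, so it is the unique smallest valid adjustment set.

{gamma, mu}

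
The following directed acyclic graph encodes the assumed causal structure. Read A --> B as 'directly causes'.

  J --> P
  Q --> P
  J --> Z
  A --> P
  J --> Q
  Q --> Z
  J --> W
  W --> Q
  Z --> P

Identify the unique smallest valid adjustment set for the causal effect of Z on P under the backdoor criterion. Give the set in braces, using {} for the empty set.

{J, Q}

Variables eligible for adjustment (non-descendants of Z, excluding Z and P): {A, J, Q, W}.
Backdoor paths from Z to P:
  P1: Z <- J -> W -> Q -> P
  P2: Z <- J -> Q -> P
  P3: Z <- J -> P
  P4: Z <- Q <- J -> P
  P5: Z <- Q <- W <- J -> P
  P6: Z <- Q -> P
The empty set is not sufficient: P1 (Z <- J -> W -> Q -> P) has no collider blocking it and no conditioned non-collider, so it is open.
Try {J, Q}:
  P1: blocked at fork node J ∈ conditioning set.
  P2: blocked at fork node J ∈ conditioning set.
  P3: blocked at fork node J ∈ conditioning set.
  P4: blocked at chain node Q ∈ conditioning set.
  P5: blocked at chain node Q ∈ conditioning set.
  P6: blocked at fork node Q ∈ conditioning set.
{J, Q} contains no descendant of Z and blocks every backdoor path.
Every element of {J, Q} is needed (dropping J leaves P3 open; dropping Q leaves P6 open), so no proper subset is valid.
Among all size-2 subsets of the eligible variables, only {J, Q} blocks every backdoor path, so it is the unique smallest valid adjustment set.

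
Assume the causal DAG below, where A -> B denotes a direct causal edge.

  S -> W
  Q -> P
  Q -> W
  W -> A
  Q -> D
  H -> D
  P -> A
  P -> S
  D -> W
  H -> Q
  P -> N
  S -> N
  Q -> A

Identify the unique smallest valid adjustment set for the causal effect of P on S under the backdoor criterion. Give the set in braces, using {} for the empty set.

{}

Variables eligible for adjustment (non-descendants of P, excluding P and S): {D, H, Q}.
Backdoor paths from P to S:
  P1: P <- Q <- H -> D -> W <- S
  P2: P <- Q -> D -> W <- S
  P3: P <- Q -> W <- S
  P4: P <- Q -> A <- W <- S
Each backdoor path contains an unconditioned collider, so every path is already blocked with the empty conditioning set:
  P1: blocked at collider W (neither it nor any descendant is in the conditioning set).
  P2: blocked at collider W (neither it nor any descendant is in the conditioning set).
  P3: blocked at collider W (neither it nor any descendant is in the conditioning set).
  P4: blocked at collider A (neither it nor any descendant is in the conditioning set).
The empty set is therefore the unique smallest valid set.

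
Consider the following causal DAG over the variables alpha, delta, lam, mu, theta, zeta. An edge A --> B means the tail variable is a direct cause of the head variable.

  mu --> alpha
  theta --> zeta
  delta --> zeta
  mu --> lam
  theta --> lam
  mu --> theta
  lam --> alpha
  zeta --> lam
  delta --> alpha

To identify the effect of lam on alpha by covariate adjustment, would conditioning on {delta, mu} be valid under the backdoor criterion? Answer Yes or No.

Backdoor paths from lam to alpha (paths whose first edge points into lam):
  P1: lam <- mu -> theta -> zeta <- delta -> alpha
  P2: lam <- mu -> alpha
  P3: lam <- theta <- mu -> alpha
  P4: lam <- theta -> zeta <- delta -> alpha
  P5: lam <- zeta <- theta <- mu -> alpha
  P6: lam <- zeta <- delta -> alpha
Condition 1 (no descendant of lam in the set): holds — descendants of lam are {alpha}; none are in {delta, mu}.
Condition 2 (every backdoor path blocked by {delta, mu}):
  P1: blocked at fork node mu ∈ conditioning set.
  P2: blocked at fork node mu ∈ conditioning set.
  P3: blocked at fork node mu ∈ conditioning set.
  P4: blocked at collider zeta (neither it nor any descendant is in the conditioning set).
  P5: blocked at fork node mu ∈ conditioning set.
  P6: blocked at fork node delta ∈ conditioning set.
{delta, mu} satisfies the backdoor criterion.

Yes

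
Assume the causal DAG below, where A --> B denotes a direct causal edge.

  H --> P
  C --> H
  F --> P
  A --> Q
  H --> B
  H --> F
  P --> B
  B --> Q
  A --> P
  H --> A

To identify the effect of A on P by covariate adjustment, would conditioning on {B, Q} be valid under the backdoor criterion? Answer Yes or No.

No

Backdoor paths from A to P (paths whose first edge points into A):
  P1: A <- H -> F -> P
  P2: A <- H -> P
  P3: A <- H -> B <- P
Condition 1 (no descendant of A in the set): FAILS — B and Q are descendants of A.
Condition 2 (every backdoor path blocked by {B, Q}):
  P1: open — no interior node is in the conditioning set.
  P2: open — no interior node is in the conditioning set.
  P3: open — collider(s) B are conditioned on (or have a conditioned descendant) and no non-collider on the path is in the set.
{B, Q} does not satisfy the backdoor criterion.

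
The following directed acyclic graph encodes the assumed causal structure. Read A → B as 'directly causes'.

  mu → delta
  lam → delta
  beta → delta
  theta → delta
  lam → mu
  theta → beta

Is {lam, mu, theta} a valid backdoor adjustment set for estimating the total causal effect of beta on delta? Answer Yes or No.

Backdoor paths from beta to delta (paths whose first edge points into beta):
  P1: beta <- theta -> delta
Condition 1 (no descendant of beta in the set): holds — descendants of beta are {delta}; none are in {lam, mu, theta}.
Condition 2 (every backdoor path blocked by {lam, mu, theta}):
  P1: blocked at fork node theta ∈ conditioning set.
{lam, mu, theta} satisfies the backdoor criterion.

Yes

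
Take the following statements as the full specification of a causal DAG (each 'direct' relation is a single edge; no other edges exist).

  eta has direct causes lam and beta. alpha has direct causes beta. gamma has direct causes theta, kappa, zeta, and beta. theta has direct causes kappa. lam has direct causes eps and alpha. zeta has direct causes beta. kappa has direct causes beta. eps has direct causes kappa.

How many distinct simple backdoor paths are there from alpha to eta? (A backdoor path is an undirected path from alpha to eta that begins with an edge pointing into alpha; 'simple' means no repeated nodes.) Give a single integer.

A backdoor path from alpha to eta is any simple undirected path whose first edge points into alpha (i.e. leaves alpha via a parent).
Parents of alpha: {beta}.
Enumerating:
  P1: alpha <- beta -> kappa -> eps -> lam -> eta
  P2: alpha <- beta -> zeta -> gamma <- kappa -> eps -> lam -> eta
  P3: alpha <- beta -> zeta -> gamma <- theta <- kappa -> eps -> lam -> eta
  P4: alpha <- beta -> gamma <- kappa -> eps -> lam -> eta
  P5: alpha <- beta -> gamma <- theta <- kappa -> eps -> lam -> eta
  P6: alpha <- beta -> eta
That exhausts the simple backdoor paths. Count: 6.

6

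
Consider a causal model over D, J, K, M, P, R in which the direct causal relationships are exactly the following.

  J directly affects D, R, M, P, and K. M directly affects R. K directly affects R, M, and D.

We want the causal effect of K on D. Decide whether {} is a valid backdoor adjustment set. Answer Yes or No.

Backdoor paths from K to D (paths whose first edge points into K):
  P1: K <- J -> D
Condition 1 (no descendant of K in the set): holds — descendants of K are {D, M, R}; none are in {}.
Condition 2 (every backdoor path blocked by {}):
  P1: open — no interior node is in the conditioning set.
{} does not satisfy the backdoor criterion.

No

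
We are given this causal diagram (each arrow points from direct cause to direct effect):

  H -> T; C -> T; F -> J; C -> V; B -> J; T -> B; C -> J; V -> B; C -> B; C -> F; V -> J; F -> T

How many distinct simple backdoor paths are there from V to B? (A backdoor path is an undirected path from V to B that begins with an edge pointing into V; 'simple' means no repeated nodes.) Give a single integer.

A backdoor path from V to B is any simple undirected path whose first edge points into V (i.e. leaves V via a parent).
Parents of V: {C}.
Enumerating:
  P1: V <- C -> F -> T -> B
  P2: V <- C -> F -> J <- B
  P3: V <- C -> T <- F -> J <- B
  P4: V <- C -> T -> B
  P5: V <- C -> B
  P6: V <- C -> J <- F -> T -> B
  P7: V <- C -> J <- B
That exhausts the simple backdoor paths. Count: 7.

7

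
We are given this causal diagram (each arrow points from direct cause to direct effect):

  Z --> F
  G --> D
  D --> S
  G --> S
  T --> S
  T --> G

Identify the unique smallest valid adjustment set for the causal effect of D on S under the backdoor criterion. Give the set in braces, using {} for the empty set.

Variables eligible for adjustment (non-descendants of D, excluding D and S): {F, G, T, Z}.
Backdoor paths from D to S:
  P1: D <- G <- T -> S
  P2: D <- G -> S
The empty set is not sufficient: P1 (D <- G <- T -> S) has no collider blocking it and no conditioned non-collider, so it is open.
Try {G}:
  P1: blocked at chain node G ∈ conditioning set.
  P2: blocked at fork node G ∈ conditioning set.
{G} contains no descendant of D and blocks every backdoor path.
No other singleton works — e.g. {T} leaves P2 open — so {G} is the unique smallest valid adjustment set.

{G}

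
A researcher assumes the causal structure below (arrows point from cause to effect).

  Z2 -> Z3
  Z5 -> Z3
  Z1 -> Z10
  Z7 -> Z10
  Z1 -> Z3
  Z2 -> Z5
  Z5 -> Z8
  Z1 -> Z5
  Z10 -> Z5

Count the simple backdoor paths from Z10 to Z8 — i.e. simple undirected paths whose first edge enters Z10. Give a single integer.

A backdoor path from Z10 to Z8 is any simple undirected path whose first edge points into Z10 (i.e. leaves Z10 via a parent).
Parents of Z10: {Z1, Z7}.
Enumerating:
  P1: Z10 <- Z1 -> Z5 -> Z8
  P2: Z10 <- Z1 -> Z3 <- Z2 -> Z5 -> Z8
  P3: Z10 <- Z1 -> Z3 <- Z5 -> Z8
That exhausts the simple backdoor paths. Count: 3.

3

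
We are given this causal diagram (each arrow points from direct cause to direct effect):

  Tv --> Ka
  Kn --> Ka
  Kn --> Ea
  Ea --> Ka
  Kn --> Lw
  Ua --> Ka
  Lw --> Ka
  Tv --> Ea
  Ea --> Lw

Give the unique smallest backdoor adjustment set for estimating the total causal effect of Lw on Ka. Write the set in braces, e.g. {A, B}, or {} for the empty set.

Variables eligible for adjustment (non-descendants of Lw, excluding Lw and Ka): {Ea, Kn, Tv, Ua}.
Backdoor paths from Lw to Ka:
  P1: Lw <- Kn -> Ea <- Tv -> Ka
  P2: Lw <- Kn -> Ea -> Ka
  P3: Lw <- Kn -> Ka
  P4: Lw <- Ea <- Kn -> Ka
  P5: Lw <- Ea <- Tv -> Ka
  P6: Lw <- Ea -> Ka
The empty set is not sufficient: P2 (Lw <- Kn -> Ea -> Ka) has no collider blocking it and no conditioned non-collider, so it is open.
Try {Ea, Kn}:
  P1: blocked at fork node Kn ∈ conditioning set.
  P2: blocked at fork node Kn ∈ conditioning set.
  P3: blocked at fork node Kn ∈ conditioning set.
  P4: blocked at chain node Ea ∈ conditioning set.
  P5: blocked at chain node Ea ∈ conditioning set.
  P6: blocked at fork node Ea ∈ conditioning set.
{Ea, Kn} contains no descendant of Lw and blocks every backdoor path.
Every element of {Ea, Kn} is needed (dropping Ea leaves P5 open; dropping Kn leaves P1 open), so no proper subset is valid.
Among all size-2 subsets of the eligible variables, only {Ea, Kn} blocks every backdoor path, so it is the unique smallest valid adjustment set.

{Ea, Kn}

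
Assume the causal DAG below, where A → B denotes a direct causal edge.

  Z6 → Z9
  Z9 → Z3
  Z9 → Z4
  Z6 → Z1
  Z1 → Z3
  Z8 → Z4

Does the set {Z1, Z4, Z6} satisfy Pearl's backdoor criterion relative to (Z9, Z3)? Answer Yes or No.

No

Backdoor paths from Z9 to Z3 (paths whose first edge points into Z9):
  P1: Z9 <- Z6 -> Z1 -> Z3
Condition 1 (no descendant of Z9 in the set): FAILS — Z4 is a descendant of Z9.
Condition 2 (every backdoor path blocked by {Z1, Z4, Z6}):
  P1: blocked at fork node Z6 ∈ conditioning set.
{Z1, Z4, Z6} does not satisfy the backdoor criterion.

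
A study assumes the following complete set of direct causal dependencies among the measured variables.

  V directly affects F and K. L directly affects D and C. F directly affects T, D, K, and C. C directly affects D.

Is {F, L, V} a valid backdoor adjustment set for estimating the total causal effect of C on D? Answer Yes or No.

Yes

Backdoor paths from C to D (paths whose first edge points into C):
  P1: C <- L -> D
  P2: C <- F -> D
Condition 1 (no descendant of C in the set): holds — descendants of C are {D}; none are in {F, L, V}.
Condition 2 (every backdoor path blocked by {F, L, V}):
  P1: blocked at fork node L ∈ conditioning set.
  P2: blocked at fork node F ∈ conditioning set.
{F, L, V} satisfies the backdoor criterion.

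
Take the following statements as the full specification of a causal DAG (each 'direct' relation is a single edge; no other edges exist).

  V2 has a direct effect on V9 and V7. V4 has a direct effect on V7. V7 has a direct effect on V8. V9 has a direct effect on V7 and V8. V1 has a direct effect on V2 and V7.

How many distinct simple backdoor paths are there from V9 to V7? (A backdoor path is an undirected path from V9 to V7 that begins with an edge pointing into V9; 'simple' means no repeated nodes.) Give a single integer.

2

A backdoor path from V9 to V7 is any simple undirected path whose first edge points into V9 (i.e. leaves V9 via a parent).
Parents of V9: {V2}.
Enumerating:
  P1: V9 <- V2 <- V1 -> V7
  P2: V9 <- V2 -> V7
That exhausts the simple backdoor paths. Count: 2.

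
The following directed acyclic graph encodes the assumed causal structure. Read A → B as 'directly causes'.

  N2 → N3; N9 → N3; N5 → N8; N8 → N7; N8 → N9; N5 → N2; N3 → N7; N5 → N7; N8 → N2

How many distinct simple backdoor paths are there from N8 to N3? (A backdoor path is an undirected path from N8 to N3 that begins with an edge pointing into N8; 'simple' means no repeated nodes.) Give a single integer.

A backdoor path from N8 to N3 is any simple undirected path whose first edge points into N8 (i.e. leaves N8 via a parent).
Parents of N8: {N5}.
Enumerating:
  P1: N8 <- N5 -> N2 -> N3
  P2: N8 <- N5 -> N7 <- N3
That exhausts the simple backdoor paths. Count: 2.

2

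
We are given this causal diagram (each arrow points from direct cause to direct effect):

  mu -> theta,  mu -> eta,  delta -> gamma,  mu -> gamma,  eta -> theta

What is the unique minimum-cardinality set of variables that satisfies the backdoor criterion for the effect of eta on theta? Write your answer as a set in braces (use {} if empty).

{mu}

Variables eligible for adjustment (non-descendants of eta, excluding eta and theta): {delta, gamma, mu}.
Backdoor paths from eta to theta:
  P1: eta <- mu -> theta
The empty set is not sufficient: P1 (eta <- mu -> theta) has no collider blocking it and no conditioned non-collider, so it is open.
Try {mu}:
  P1: blocked at fork node mu ∈ conditioning set.
{mu} contains no descendant of eta and blocks every backdoor path.
No other singleton works — e.g. {delta} leaves P1 open — so {mu} is the unique smallest valid adjustment set.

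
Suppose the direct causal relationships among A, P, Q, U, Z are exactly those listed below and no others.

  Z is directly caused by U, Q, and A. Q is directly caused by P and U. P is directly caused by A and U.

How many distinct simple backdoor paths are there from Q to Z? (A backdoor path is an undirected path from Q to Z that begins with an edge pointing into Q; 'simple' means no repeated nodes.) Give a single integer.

4

A backdoor path from Q to Z is any simple undirected path whose first edge points into Q (i.e. leaves Q via a parent).
Parents of Q: {P, U}.
Enumerating:
  P1: Q <- U -> P <- A -> Z
  P2: Q <- U -> Z
  P3: Q <- P <- A -> Z
  P4: Q <- P <- U -> Z
That exhausts the simple backdoor paths. Count: 4.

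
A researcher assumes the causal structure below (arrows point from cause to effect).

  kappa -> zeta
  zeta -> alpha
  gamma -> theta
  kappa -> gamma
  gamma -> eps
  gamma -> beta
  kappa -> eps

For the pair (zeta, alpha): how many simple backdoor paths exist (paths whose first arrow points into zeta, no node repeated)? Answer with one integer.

A backdoor path from zeta to alpha is any simple undirected path whose first edge points into zeta (i.e. leaves zeta via a parent).
Parents of zeta: {kappa}.
No simple path from any parent of zeta reaches alpha without revisiting zeta, so there are no backdoor paths.

0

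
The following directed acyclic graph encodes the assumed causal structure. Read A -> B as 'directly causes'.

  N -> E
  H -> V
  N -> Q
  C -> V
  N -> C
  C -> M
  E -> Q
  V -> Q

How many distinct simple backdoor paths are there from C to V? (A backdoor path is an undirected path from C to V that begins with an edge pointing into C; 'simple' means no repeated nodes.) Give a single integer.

2

A backdoor path from C to V is any simple undirected path whose first edge points into C (i.e. leaves C via a parent).
Parents of C: {N}.
Enumerating:
  P1: C <- N -> E -> Q <- V
  P2: C <- N -> Q <- V
That exhausts the simple backdoor paths. Count: 2.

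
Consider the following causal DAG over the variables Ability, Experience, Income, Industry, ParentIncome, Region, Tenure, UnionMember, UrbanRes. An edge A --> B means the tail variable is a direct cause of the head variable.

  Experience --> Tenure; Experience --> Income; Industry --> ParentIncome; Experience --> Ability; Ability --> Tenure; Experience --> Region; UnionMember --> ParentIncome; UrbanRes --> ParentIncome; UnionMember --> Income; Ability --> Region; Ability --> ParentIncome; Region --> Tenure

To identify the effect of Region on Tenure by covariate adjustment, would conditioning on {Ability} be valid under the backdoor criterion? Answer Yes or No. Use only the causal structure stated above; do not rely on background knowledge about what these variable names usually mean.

No

Backdoor paths from Region to Tenure (paths whose first edge points into Region):
  P1: Region <- Experience -> Ability -> Tenure
  P2: Region <- Experience -> Income <- UnionMember -> ParentIncome <- Ability -> Tenure
  P3: Region <- Experience -> Tenure
  P4: Region <- Ability <- Experience -> Tenure
  P5: Region <- Ability -> ParentIncome <- UnionMember -> Income <- Experience -> Tenure
  P6: Region <- Ability -> Tenure
Condition 1 (no descendant of Region in the set): holds — descendants of Region are {Tenure}; none are in {Ability}.
Condition 2 (every backdoor path blocked by {Ability}):
  P1: blocked at chain node Ability ∈ conditioning set.
  P2: blocked at collider Income (neither it nor any descendant is in the conditioning set).
  P3: open — no interior node is in the conditioning set.
  P4: blocked at chain node Ability ∈ conditioning set.
  P5: blocked at fork node Ability ∈ conditioning set.
  P6: blocked at fork node Ability ∈ conditioning set.
{Ability} does not satisfy the backdoor criterion.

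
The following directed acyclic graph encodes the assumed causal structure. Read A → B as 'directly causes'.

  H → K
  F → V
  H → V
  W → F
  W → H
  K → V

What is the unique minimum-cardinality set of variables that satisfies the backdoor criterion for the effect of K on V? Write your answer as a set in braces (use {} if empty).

Variables eligible for adjustment (non-descendants of K, excluding K and V): {F, H, W}.
Backdoor paths from K to V:
  P1: K <- H <- W -> F -> V
  P2: K <- H -> V
The empty set is not sufficient: P1 (K <- H <- W -> F -> V) has no collider blocking it and no conditioned non-collider, so it is open.
Try {H}:
  P1: blocked at chain node H ∈ conditioning set.
  P2: blocked at fork node H ∈ conditioning set.
{H} contains no descendant of K and blocks every backdoor path.
No other singleton works — e.g. {W} leaves P2 open — so {H} is the unique smallest valid adjustment set.

{H}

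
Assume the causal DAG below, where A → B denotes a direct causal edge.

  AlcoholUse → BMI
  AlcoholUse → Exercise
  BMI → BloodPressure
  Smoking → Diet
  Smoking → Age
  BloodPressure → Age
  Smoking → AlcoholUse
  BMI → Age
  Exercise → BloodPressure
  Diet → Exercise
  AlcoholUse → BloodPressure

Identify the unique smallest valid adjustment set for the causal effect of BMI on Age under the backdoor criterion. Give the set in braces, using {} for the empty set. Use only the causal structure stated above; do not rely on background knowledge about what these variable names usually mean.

{AlcoholUse}

Variables eligible for adjustment (non-descendants of BMI, excluding BMI and Age): {AlcoholUse, Diet, Exercise, Smoking}.
Backdoor paths from BMI to Age:
  P1: BMI <- AlcoholUse <- Smoking -> Diet -> Exercise -> BloodPressure -> Age
  P2: BMI <- AlcoholUse <- Smoking -> Age
  P3: BMI <- AlcoholUse -> Exercise <- Diet <- Smoking -> Age
  P4: BMI <- AlcoholUse -> Exercise -> BloodPressure -> Age
  P5: BMI <- AlcoholUse -> BloodPressure <- Exercise <- Diet <- Smoking -> Age
  P6: BMI <- AlcoholUse -> BloodPressure -> Age
The empty set is not sufficient: P1 (BMI <- AlcoholUse <- Smoking -> Diet -> Exercise -> BloodPressure -> Age) has no collider blocking it and no conditioned non-collider, so it is open.
Try {AlcoholUse}:
  P1: blocked at chain node AlcoholUse ∈ conditioning set.
  P2: blocked at chain node AlcoholUse ∈ conditioning set.
  P3: blocked at fork node AlcoholUse ∈ conditioning set.
  P4: blocked at fork node AlcoholUse ∈ conditioning set.
  P5: blocked at fork node AlcoholUse ∈ conditioning set.
  P6: blocked at fork node AlcoholUse ∈ conditioning set.
{AlcoholUse} contains no descendant of BMI and blocks every backdoor path.
No other singleton works — e.g. {Smoking} leaves P4 open — so {AlcoholUse} is the unique smallest valid adjustment set.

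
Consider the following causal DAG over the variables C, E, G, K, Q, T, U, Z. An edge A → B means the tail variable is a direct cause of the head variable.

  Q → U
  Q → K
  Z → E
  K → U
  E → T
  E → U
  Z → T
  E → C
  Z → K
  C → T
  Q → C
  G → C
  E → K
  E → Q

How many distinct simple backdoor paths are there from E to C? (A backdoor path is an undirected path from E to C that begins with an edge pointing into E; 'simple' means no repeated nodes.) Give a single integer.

A backdoor path from E to C is any simple undirected path whose first edge points into E (i.e. leaves E via a parent).
Parents of E: {Z}.
Enumerating:
  P1: E <- Z -> K <- Q -> C
  P2: E <- Z -> K -> U <- Q -> C
  P3: E <- Z -> T <- C
That exhausts the simple backdoor paths. Count: 3.

3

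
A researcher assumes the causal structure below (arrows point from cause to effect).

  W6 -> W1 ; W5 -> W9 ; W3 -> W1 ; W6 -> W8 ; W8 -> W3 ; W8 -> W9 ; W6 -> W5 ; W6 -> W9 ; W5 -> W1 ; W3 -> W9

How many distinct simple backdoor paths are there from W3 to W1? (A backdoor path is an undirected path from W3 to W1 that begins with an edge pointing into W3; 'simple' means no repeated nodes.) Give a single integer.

7

A backdoor path from W3 to W1 is any simple undirected path whose first edge points into W3 (i.e. leaves W3 via a parent).
Parents of W3: {W8}.
Enumerating:
  P1: W3 <- W8 <- W6 -> W5 -> W1
  P2: W3 <- W8 <- W6 -> W9 <- W5 -> W1
  P3: W3 <- W8 <- W6 -> W1
  P4: W3 <- W8 -> W9 <- W6 -> W5 -> W1
  P5: W3 <- W8 -> W9 <- W6 -> W1
  P6: W3 <- W8 -> W9 <- W5 <- W6 -> W1
  P7: W3 <- W8 -> W9 <- W5 -> W1
That exhausts the simple backdoor paths. Count: 7.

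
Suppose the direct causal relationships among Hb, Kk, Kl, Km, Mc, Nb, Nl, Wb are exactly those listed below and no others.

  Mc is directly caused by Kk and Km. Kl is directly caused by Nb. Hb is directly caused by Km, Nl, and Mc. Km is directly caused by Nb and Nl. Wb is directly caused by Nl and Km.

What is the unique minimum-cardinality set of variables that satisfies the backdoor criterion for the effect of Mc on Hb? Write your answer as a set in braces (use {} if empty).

{Km}

Variables eligible for adjustment (non-descendants of Mc, excluding Mc and Hb): {Kk, Kl, Km, Nb, Nl, Wb}.
Backdoor paths from Mc to Hb:
  P1: Mc <- Km <- Nl -> Hb
  P2: Mc <- Km -> Wb <- Nl -> Hb
  P3: Mc <- Km -> Hb
The empty set is not sufficient: P1 (Mc <- Km <- Nl -> Hb) has no collider blocking it and no conditioned non-collider, so it is open.
Try {Km}:
  P1: blocked at chain node Km ∈ conditioning set.
  P2: blocked at fork node Km ∈ conditioning set.
  P3: blocked at fork node Km ∈ conditioning set.
{Km} contains no descendant of Mc and blocks every backdoor path.
No other singleton works — e.g. {Nb} leaves P1 open — so {Km} is the unique smallest valid adjustment set.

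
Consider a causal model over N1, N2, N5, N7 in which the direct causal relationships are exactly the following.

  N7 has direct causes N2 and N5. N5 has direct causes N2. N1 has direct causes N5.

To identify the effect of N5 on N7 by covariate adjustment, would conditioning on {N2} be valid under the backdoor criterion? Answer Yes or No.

Backdoor paths from N5 to N7 (paths whose first edge points into N5):
  P1: N5 <- N2 -> N7
Condition 1 (no descendant of N5 in the set): holds — descendants of N5 are {N1, N7}; none are in {N2}.
Condition 2 (every backdoor path blocked by {N2}):
  P1: blocked at fork node N2 ∈ conditioning set.
{N2} satisfies the backdoor criterion.

Yes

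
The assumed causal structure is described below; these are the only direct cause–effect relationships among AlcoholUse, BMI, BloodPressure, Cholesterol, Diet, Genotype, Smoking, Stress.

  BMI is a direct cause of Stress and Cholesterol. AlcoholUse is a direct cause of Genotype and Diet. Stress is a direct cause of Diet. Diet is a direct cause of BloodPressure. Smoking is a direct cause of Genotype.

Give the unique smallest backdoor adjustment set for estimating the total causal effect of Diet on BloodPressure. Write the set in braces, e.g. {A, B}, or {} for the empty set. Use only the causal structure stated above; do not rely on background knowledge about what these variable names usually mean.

{}

Variables eligible for adjustment (non-descendants of Diet, excluding Diet and BloodPressure): {AlcoholUse, BMI, Cholesterol, Genotype, Smoking, Stress}.
Backdoor paths from Diet to BloodPressure:
  (none)
With no backdoor paths the empty set already satisfies the criterion, and it is trivially minimal.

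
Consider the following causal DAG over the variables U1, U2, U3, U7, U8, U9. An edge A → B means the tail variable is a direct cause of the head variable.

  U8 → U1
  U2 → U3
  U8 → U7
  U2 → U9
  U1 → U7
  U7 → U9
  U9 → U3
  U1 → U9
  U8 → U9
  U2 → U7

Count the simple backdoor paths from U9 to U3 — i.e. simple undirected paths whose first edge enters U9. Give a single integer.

6

A backdoor path from U9 to U3 is any simple undirected path whose first edge points into U9 (i.e. leaves U9 via a parent).
Parents of U9: {U1, U2, U7, U8}.
Enumerating:
  P1: U9 <- U8 -> U1 -> U7 <- U2 -> U3
  P2: U9 <- U8 -> U7 <- U2 -> U3
  P3: U9 <- U2 -> U3
  P4: U9 <- U1 <- U8 -> U7 <- U2 -> U3
  P5: U9 <- U1 -> U7 <- U2 -> U3
  P6: U9 <- U7 <- U2 -> U3
That exhausts the simple backdoor paths. Count: 6.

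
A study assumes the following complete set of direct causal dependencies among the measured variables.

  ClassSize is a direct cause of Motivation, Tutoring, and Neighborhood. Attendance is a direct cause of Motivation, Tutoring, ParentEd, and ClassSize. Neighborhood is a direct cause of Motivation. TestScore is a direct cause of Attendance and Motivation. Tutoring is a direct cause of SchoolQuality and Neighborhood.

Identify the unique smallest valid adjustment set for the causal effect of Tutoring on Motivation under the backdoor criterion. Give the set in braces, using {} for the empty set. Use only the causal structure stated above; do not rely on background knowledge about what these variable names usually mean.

{Attendance, ClassSize}

Variables eligible for adjustment (non-descendants of Tutoring, excluding Tutoring and Motivation): {Attendance, ClassSize, ParentEd, TestScore}.
Backdoor paths from Tutoring to Motivation:
  P1: Tutoring <- Attendance <- TestScore -> Motivation
  P2: Tutoring <- Attendance -> ClassSize -> Neighborhood -> Motivation
  P3: Tutoring <- Attendance -> ClassSize -> Motivation
  P4: Tutoring <- Attendance -> Motivation
  P5: Tutoring <- ClassSize <- Attendance <- TestScore -> Motivation
  P6: Tutoring <- ClassSize <- Attendance -> Motivation
  P7: Tutoring <- ClassSize -> Neighborhood -> Motivation
  P8: Tutoring <- ClassSize -> Motivation
The empty set is not sufficient: P1 (Tutoring <- Attendance <- TestScore -> Motivation) has no collider blocking it and no conditioned non-collider, so it is open.
Try {Attendance, ClassSize}:
  P1: blocked at chain node Attendance ∈ conditioning set.
  P2: blocked at fork node Attendance ∈ conditioning set.
  P3: blocked at fork node Attendance ∈ conditioning set.
  P4: blocked at fork node Attendance ∈ conditioning set.
  P5: blocked at chain node ClassSize ∈ conditioning set.
  P6: blocked at chain node ClassSize ∈ conditioning set.
  P7: blocked at fork node ClassSize ∈ conditioning set.
  P8: blocked at fork node ClassSize ∈ conditioning set.
{Attendance, ClassSize} contains no descendant of Tutoring and blocks every backdoor path.
Every element of {Attendance, ClassSize} is needed (dropping Attendance leaves P1 open; dropping ClassSize leaves P7 open), so no proper subset is valid.
Among all size-2 subsets of the eligible variables, only {Attendance, ClassSize} blocks every backdoor path, so it is the unique smallest valid adjustment set.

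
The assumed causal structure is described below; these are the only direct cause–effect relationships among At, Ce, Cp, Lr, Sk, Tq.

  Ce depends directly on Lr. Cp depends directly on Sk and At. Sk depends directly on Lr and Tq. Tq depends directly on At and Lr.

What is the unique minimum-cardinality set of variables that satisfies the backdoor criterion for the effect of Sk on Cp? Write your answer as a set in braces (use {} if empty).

Variables eligible for adjustment (non-descendants of Sk, excluding Sk and Cp): {At, Ce, Lr, Tq}.
Backdoor paths from Sk to Cp:
  P1: Sk <- Lr -> Tq <- At -> Cp
  P2: Sk <- Tq <- At -> Cp
The empty set is not sufficient: P2 (Sk <- Tq <- At -> Cp) has no collider blocking it and no conditioned non-collider, so it is open.
Try {At}:
  P1: blocked at collider Tq (neither it nor any descendant is in the conditioning set).
  P2: blocked at fork node At ∈ conditioning set.
{At} contains no descendant of Sk and blocks every backdoor path.
No other singleton works — e.g. {Lr} leaves P2 open — so {At} is the unique smallest valid adjustment set.

{At}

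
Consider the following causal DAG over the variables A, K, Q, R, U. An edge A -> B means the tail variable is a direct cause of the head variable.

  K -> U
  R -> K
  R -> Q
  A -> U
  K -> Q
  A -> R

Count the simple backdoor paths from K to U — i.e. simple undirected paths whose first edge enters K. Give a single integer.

A backdoor path from K to U is any simple undirected path whose first edge points into K (i.e. leaves K via a parent).
Parents of K: {R}.
Enumerating:
  P1: K <- R <- A -> U
That exhausts the simple backdoor paths. Count: 1.

1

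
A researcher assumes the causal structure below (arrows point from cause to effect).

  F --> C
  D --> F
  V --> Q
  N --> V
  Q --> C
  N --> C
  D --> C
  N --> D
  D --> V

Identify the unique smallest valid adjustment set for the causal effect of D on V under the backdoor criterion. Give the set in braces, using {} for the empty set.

{N}

Variables eligible for adjustment (non-descendants of D, excluding D and V): {N}.
Backdoor paths from D to V:
  P1: D <- N -> V
  P2: D <- N -> C <- Q <- V
The empty set is not sufficient: P1 (D <- N -> V) has no collider blocking it and no conditioned non-collider, so it is open.
Try {N}:
  P1: blocked at fork node N ∈ conditioning set.
  P2: blocked at fork node N ∈ conditioning set.
{N} contains no descendant of D and blocks every backdoor path.
{N} is the unique smallest valid adjustment set.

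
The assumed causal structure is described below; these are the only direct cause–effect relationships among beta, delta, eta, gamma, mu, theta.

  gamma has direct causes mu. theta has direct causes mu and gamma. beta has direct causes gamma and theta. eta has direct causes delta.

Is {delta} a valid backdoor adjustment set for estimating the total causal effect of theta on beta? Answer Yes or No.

No

Backdoor paths from theta to beta (paths whose first edge points into theta):
  P1: theta <- mu -> gamma -> beta
  P2: theta <- gamma -> beta
Condition 1 (no descendant of theta in the set): holds — descendants of theta are {beta}; none are in {delta}.
Condition 2 (every backdoor path blocked by {delta}):
  P1: open — no interior node is in the conditioning set.
  P2: open — no interior node is in the conditioning set.
{delta} does not satisfy the backdoor criterion.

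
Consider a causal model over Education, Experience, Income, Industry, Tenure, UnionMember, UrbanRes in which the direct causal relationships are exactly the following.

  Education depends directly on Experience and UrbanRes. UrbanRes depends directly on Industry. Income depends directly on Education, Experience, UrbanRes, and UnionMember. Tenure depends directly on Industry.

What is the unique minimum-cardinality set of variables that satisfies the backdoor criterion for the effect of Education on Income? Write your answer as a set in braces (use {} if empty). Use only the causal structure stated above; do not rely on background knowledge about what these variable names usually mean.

Variables eligible for adjustment (non-descendants of Education, excluding Education and Income): {Experience, Industry, Tenure, UnionMember, UrbanRes}.
Backdoor paths from Education to Income:
  P1: Education <- Experience -> Income
  P2: Education <- UrbanRes -> Income
The empty set is not sufficient: P1 (Education <- Experience -> Income) has no collider blocking it and no conditioned non-collider, so it is open.
Try {Experience, UrbanRes}:
  P1: blocked at fork node Experience ∈ conditioning set.
  P2: blocked at fork node UrbanRes ∈ conditioning set.
{Experience, UrbanRes} contains no descendant of Education and blocks every backdoor path.
Every element of {Experience, UrbanRes} is needed (dropping Experience leaves P1 open; dropping UrbanRes leaves P2 open), so no proper subset is valid.
Among all size-2 subsets of the eligible variables, only {Experience, UrbanRes} blocks every backdoor path, so it is the unique smallest valid adjustment set.

{Experience, UrbanRes}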